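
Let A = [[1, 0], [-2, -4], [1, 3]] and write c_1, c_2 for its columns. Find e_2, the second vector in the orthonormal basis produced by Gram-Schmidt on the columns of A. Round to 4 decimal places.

c_1 = (1, -2, 1); ‖c_1‖ = 2.4495, so e_1 = (0.4082, -0.8165, 0.4082).
e_1·c_2 = 0.4082·0 + (-0.8165)·(-4) + 0.4082·3 = 4.4907.
u_2 = c_2 − 4.4907·e_1 = (-1.8333, -0.3333, 1.1667).
‖u_2‖ = 2.1985, so e_2 = (-0.8339, -0.1516, 0.5307).

e_2 = (-0.8339, -0.1516, 0.5307)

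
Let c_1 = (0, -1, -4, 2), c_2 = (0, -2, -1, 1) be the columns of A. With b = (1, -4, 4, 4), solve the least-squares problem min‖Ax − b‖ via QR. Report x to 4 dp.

c_1 = (0, -1, -4, 2); ‖c_1‖ = 4.5826, so e_1 = (0.0000, -0.2182, -0.8729, 0.4364).
e_1·c_2 = 0.0000·0 + (-0.2182)·(-2) + (-0.8729)·(-1) + 0.4364·1 = 1.7457.
u_2 = c_2 − 1.7457·e_1 = (0.0000, -1.6190, 0.5238, 0.2381).
‖u_2‖ = 1.7182, so e_2 = (0.0000, -0.9423, 0.3049, 0.1386).
Qᵀb = (-0.8729, 5.5427).
Back-substitute: x_2 = 5.5427/1.7182 = 3.2258.
x_1 = (-0.8729 − 1.7457·3.2258)/4.5826 = -1.4194.

x = (-1.4194, 3.2258)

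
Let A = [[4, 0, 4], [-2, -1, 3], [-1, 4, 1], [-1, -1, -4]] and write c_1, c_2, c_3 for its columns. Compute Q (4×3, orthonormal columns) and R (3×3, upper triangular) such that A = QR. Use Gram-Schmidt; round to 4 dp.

Q = [[0.8528, 0.0429, 0.2768], [-0.4264, -0.2575, 0.7922], [-0.2132, 0.9333, 0.0630], [-0.2132, -0.2467, -0.5402]], R = [[4.6904, -0.2132, 2.7716], [0.0000, 4.2373, 1.3195], [0.0000, 0.0000, 5.7076]]

e_1 = c_1/‖c_1‖ = (4, -2, -1, -1)/4.6904 = (0.8528, -0.4264, -0.2132, -0.2132).
r_{12} = e_1·c_2 = -0.2132.
u_2 = c_2 + 0.2132·e_1 = (0.1818, -1.0909, 3.9545, -1.0455).
‖u_2‖ = 4.2373, so e_2 = (0.0429, -0.2575, 0.9333, -0.2467).
r_{13} = e_1·c_3 = 2.7716; r_{23} = e_2·c_3 = 1.3195.
u_3 = c_3 − 2.7716·e_1 − 1.3195·e_2 = (1.5797, 4.5215, 0.3595, -3.0835).
‖u_3‖ = 5.7076, so e_3 = (0.2768, 0.7922, 0.0630, -0.5402).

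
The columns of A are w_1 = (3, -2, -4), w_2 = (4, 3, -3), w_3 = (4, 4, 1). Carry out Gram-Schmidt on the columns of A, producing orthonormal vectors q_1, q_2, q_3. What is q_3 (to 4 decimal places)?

q_3 = (0.6996, -0.2721, 0.6607)

w_1 = (3, -2, -4); ‖w_1‖ = 5.3852, so q_1 = (0.5571, -0.3714, -0.7428).
q_1·w_2 = 0.5571·4 + (-0.3714)·3 + (-0.7428)·(-3) = 3.3425.
u_2 = w_2 − 3.3425·q_1 = (2.1379, 4.2414, -0.5172).
‖u_2‖ = 4.7778, so q_2 = (0.4475, 0.8877, -0.1083).
q_1·w_3 = 0.5571·4 + (-0.3714)·4 + (-0.7428)·1 = 0.0000; q_2·w_3 = 0.4475·4 + 0.8877·4 + (-0.1083)·1 = 5.2325.
u_3 = w_3 + 0.0000·q_1 − 5.2325·q_2 = (1.6586, -0.6450, 1.5665).
‖u_3‖ = 2.3708, so q_3 = (0.6996, -0.2721, 0.6607).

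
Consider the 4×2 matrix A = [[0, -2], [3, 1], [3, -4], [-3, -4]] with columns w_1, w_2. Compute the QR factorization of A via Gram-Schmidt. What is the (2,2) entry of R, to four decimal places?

r_{22} = 6.0553

w_1 = (0, 3, 3, -3); ‖w_1‖ = 5.1962, so e_1 = (0.0000, 0.5774, 0.5774, -0.5774).
e_1·w_2 = 0.0000·(-2) + 0.5774·1 + 0.5774·(-4) + (-0.5774)·(-4) = 0.5774.
u_2 = w_2 − 0.5774·e_1 = (-2.0000, 0.6667, -4.3333, -3.6667).
r_{22} = ‖u_2‖ = 6.0553.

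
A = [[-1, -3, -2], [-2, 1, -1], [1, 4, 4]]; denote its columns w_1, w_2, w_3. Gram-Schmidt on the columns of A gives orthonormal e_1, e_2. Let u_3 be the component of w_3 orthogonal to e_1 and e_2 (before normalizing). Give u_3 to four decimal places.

e_1 = w_1/‖w_1‖ = (-1, -2, 1)/2.4495 = (-0.4082, -0.8165, 0.4082).
r_{12} = e_1·w_2 = 2.0412.
u_2 = w_2 − 2.0412·e_1 = (-2.1667, 2.6667, 3.1667).
‖u_2‖ = 4.6726, so e_2 = (-0.4637, 0.5707, 0.6777).
r_{13} = e_1·w_3 = 3.2660; r_{23} = e_2·w_3 = 3.0675.
u_3 = w_3 − 3.2660·e_1 − 3.0675·e_2 = (0.7557, -0.0840, 0.5878).

u_3 = (0.7557, -0.0840, 0.5878)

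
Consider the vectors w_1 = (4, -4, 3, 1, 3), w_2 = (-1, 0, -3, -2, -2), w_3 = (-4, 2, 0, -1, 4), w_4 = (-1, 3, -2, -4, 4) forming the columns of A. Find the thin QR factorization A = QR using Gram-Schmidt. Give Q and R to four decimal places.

w_1 = (4, -4, 3, 1, 3); ‖w_1‖ = 7.1414, so q_1 = (0.5601, -0.5601, 0.4201, 0.1400, 0.4201).
q_1·w_2 = 0.5601·(-1) + (-0.5601)·0 + 0.4201·(-3) + 0.1400·(-2) + 0.4201·(-2) = -2.9406.
u_2 = w_2 + 2.9406·q_1 = (0.6471, -1.6471, -1.7647, -1.5882, -0.7647).
‖u_2‖ = 3.0583, so q_2 = (0.2116, -0.5386, -0.5770, -0.5193, -0.2500).
q_1·w_3 = 0.5601·(-4) + (-0.5601)·2 + 0.4201·0 + 0.1400·(-1) + 0.4201·4 = -1.8204; q_2·w_3 = 0.2116·(-4) + (-0.5386)·2 + (-0.5770)·0 + (-0.5193)·(-1) + (-0.2500)·4 = -2.4043.
u_3 = w_3 + 1.8204·q_1 + 2.4043·q_2 = (-2.4717, -0.3145, -0.6226, -1.9937, 4.1635).
‖u_3‖ = 5.2826, so q_3 = (-0.4679, -0.0595, -0.1179, -0.3774, 0.7882).
q_1·w_4 = 0.5601·(-1) + (-0.5601)·3 + 0.4201·(-2) + 0.1400·(-4) + 0.4201·4 = -1.9604; q_2·w_4 = 0.2116·(-1) + (-0.5386)·3 + (-0.5770)·(-2) + (-0.5193)·(-4) + (-0.2500)·4 = 0.4039; q_3·w_4 = (-0.4679)·(-1) + (-0.0595)·3 + (-0.1179)·(-2) + (-0.3774)·(-4) + 0.7882·4 = 5.1873.
u_4 = w_4 + 1.9604·q_1 − 0.4039·q_2 − 5.1873·q_3 = (2.4397, 2.4283, -0.3320, -1.5580, 0.8361).
‖u_4‖ = 3.8840, so q_4 = (0.6281, 0.6252, -0.0855, -0.4011, 0.2153).

Q = [[0.5601, 0.2116, -0.4679, 0.6281], [-0.5601, -0.5386, -0.0595, 0.6252], [0.4201, -0.5770, -0.1179, -0.0855], [0.1400, -0.5193, -0.3774, -0.4011], [0.4201, -0.2500, 0.7882, 0.2153]], R = [[7.1414, -2.9406, -1.8204, -1.9604], [0.0000, 3.0583, -2.4043, 0.4039], [0.0000, 0.0000, 5.2826, 5.1873], [0.0000, 0.0000, 0.0000, 3.8840]]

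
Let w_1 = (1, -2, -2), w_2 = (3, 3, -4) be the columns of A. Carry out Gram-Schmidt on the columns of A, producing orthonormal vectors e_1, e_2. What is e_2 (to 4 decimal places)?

w_1 = (1, -2, -2); ‖w_1‖ = 3.0000, so e_1 = (0.3333, -0.6667, -0.6667).
e_1·w_2 = 0.3333·3 + (-0.6667)·3 + (-0.6667)·(-4) = 1.6667.
u_2 = w_2 − 1.6667·e_1 = (2.4444, 4.1111, -2.8889).
‖u_2‖ = 5.5877, so e_2 = (0.4375, 0.7357, -0.5170).

e_2 = (0.4375, 0.7357, -0.5170)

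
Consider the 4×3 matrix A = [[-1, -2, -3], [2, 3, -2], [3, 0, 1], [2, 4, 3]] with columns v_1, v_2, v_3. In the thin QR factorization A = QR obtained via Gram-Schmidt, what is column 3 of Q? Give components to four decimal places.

q_3 = (-0.5182, -0.7800, 0.1300, 0.3259)

v_1 = (-1, 2, 3, 2); ‖v_1‖ = 4.2426, so q_1 = (-0.2357, 0.4714, 0.7071, 0.4714).
q_1·v_2 = (-0.2357)·(-2) + 0.4714·3 + 0.7071·0 + 0.4714·4 = 3.7712.
u_2 = v_2 − 3.7712·q_1 = (-1.1111, 1.2222, -2.6667, 2.2222).
‖u_2‖ = 3.8442, so q_2 = (-0.2890, 0.3179, -0.6937, 0.5781).
q_1·v_3 = (-0.2357)·(-3) + 0.4714·(-2) + 0.7071·1 + 0.4714·3 = 1.8856; q_2·v_3 = (-0.2890)·(-3) + 0.3179·(-2) + (-0.6937)·1 + 0.5781·3 = 1.2718.
u_3 = v_3 − 1.8856·q_1 − 1.2718·q_2 = (-2.1880, -3.2932, 0.5489, 1.3759).
‖u_3‖ = 4.2222, so q_3 = (-0.5182, -0.7800, 0.1300, 0.3259).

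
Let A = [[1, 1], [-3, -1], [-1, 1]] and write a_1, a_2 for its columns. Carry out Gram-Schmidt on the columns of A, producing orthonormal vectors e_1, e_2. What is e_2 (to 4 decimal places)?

e_2 = (0.4924, -0.1231, 0.8616)

e_1 = a_1/‖a_1‖ = (1, -3, -1)/3.3166 = (0.3015, -0.9045, -0.3015).
r_{12} = e_1·a_2 = 0.9045.
u_2 = a_2 − 0.9045·e_1 = (0.7273, -0.1818, 1.2727).
‖u_2‖ = 1.4771, so e_2 = (0.4924, -0.1231, 0.8616).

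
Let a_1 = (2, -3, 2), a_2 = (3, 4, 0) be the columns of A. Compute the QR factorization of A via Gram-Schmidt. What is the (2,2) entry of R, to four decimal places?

a_1 = (2, -3, 2); ‖a_1‖ = 4.1231, so q_1 = (0.4851, -0.7276, 0.4851).
q_1·a_2 = 0.4851·3 + (-0.7276)·4 + 0.4851·0 = -1.4552.
u_2 = a_2 + 1.4552·q_1 = (3.7059, 2.9412, 0.7059).
r_{22} = ‖u_2‖ = 4.7836.

r_{22} = 4.7836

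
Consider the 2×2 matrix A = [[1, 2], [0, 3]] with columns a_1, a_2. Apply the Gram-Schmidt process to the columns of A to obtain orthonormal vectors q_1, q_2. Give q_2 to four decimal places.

q_1 = a_1/‖a_1‖ = (1, 0)/1.0000 = (1.0000, 0.0000).
r_{12} = q_1·a_2 = 2.0000.
u_2 = a_2 − 2.0000·q_1 = (0.0000, 3.0000).
‖u_2‖ = 3.0000, so q_2 = (0.0000, 1.0000).

q_2 = (0.0000, 1.0000)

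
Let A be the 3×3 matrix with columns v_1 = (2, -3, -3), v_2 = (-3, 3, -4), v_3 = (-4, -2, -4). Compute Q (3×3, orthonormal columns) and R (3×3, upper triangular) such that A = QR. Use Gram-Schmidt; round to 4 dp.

v_1 = (2, -3, -3); ‖v_1‖ = 4.6904, so q_1 = (0.4264, -0.6396, -0.6396).
q_1·v_2 = 0.4264·(-3) + (-0.6396)·3 + (-0.6396)·(-4) = -0.6396.
u_2 = v_2 + 0.6396·q_1 = (-2.7273, 2.5909, -4.4091).
‖u_2‖ = 5.7958, so q_2 = (-0.4706, 0.4470, -0.7607).
q_1·v_3 = 0.4264·(-4) + (-0.6396)·(-2) + (-0.6396)·(-4) = 2.1320; q_2·v_3 = (-0.4706)·(-4) + 0.4470·(-2) + (-0.7607)·(-4) = 4.0312.
u_3 = v_3 − 2.1320·q_1 − 4.0312·q_2 = (-3.0122, -2.4384, 0.4303).
‖u_3‖ = 3.8993, so q_3 = (-0.7725, -0.6254, 0.1104).

Q = [[0.4264, -0.4706, -0.7725], [-0.6396, 0.4470, -0.6254], [-0.6396, -0.7607, 0.1104]], R = [[4.6904, -0.6396, 2.1320], [0.0000, 5.7958, 4.0312], [0.0000, 0.0000, 3.8993]]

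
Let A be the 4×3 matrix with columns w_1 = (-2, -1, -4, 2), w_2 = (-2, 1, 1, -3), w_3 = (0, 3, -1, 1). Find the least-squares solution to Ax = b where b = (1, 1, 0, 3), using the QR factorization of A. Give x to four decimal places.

x = (-0.1373, -0.6961, 0.5196)

w_1 = (-2, -1, -4, 2); ‖w_1‖ = 5.0000, so e_1 = (-0.4000, -0.2000, -0.8000, 0.4000).
e_1·w_2 = (-0.4000)·(-2) + (-0.2000)·1 + (-0.8000)·1 + 0.4000·(-3) = -1.4000.
u_2 = w_2 + 1.4000·e_1 = (-2.5600, 0.7200, -0.1200, -2.4400).
‖u_2‖ = 3.6111, so e_2 = (-0.7089, 0.1994, -0.0332, -0.6757).
e_1·w_3 = (-0.4000)·0 + (-0.2000)·3 + (-0.8000)·(-1) + 0.4000·1 = 0.6000; e_2·w_3 = (-0.7089)·0 + 0.1994·3 + (-0.0332)·(-1) + (-0.6757)·1 = -0.0443.
u_3 = w_3 − 0.6000·e_1 + 0.0443·e_2 = (0.2086, 3.1288, -0.5215, 0.7301).
‖u_3‖ = 3.2616, so e_3 = (0.0640, 0.9593, -0.1599, 0.2238).
Qᵀb = (0.6000, -2.5366, 1.6948).
Back-substitute: x_3 = 1.6948/3.2616 = 0.5196.
x_2 = (-2.5366 + 0.0443·0.5196)/3.6111 = -0.6961.
x_1 = (0.6000 + 1.4000·(-0.6961) − 0.6000·0.5196)/5.0000 = -0.1373.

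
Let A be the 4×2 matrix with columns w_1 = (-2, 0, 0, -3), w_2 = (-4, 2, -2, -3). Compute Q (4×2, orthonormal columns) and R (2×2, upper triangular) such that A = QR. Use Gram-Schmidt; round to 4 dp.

Q = [[-0.5547, -0.4219], [0.0000, 0.6094], [0.0000, -0.6094], [-0.8321, 0.2813]], R = [[3.6056, 4.7150], [0.0000, 3.2817]]

w_1 = (-2, 0, 0, -3); ‖w_1‖ = 3.6056, so q_1 = (-0.5547, 0.0000, 0.0000, -0.8321).
q_1·w_2 = (-0.5547)·(-4) + 0.0000·2 + 0.0000·(-2) + (-0.8321)·(-3) = 4.7150.
u_2 = w_2 − 4.7150·q_1 = (-1.3846, 2.0000, -2.0000, 0.9231).
‖u_2‖ = 3.2817, so q_2 = (-0.4219, 0.6094, -0.6094, 0.2813).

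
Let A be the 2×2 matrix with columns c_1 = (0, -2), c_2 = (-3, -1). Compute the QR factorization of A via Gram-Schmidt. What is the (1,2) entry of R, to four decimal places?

r_{12} = 1.0000

e_1 = c_1/‖c_1‖ = (0, -2)/2.0000 = (0.0000, -1.0000).
r_{12} = e_1·c_2 = 1.0000.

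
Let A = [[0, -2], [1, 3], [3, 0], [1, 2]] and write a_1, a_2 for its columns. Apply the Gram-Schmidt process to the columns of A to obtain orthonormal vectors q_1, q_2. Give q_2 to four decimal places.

a_1 = (0, 1, 3, 1); ‖a_1‖ = 3.3166, so q_1 = (0.0000, 0.3015, 0.9045, 0.3015).
q_1·a_2 = 0.0000·(-2) + 0.3015·3 + 0.9045·0 + 0.3015·2 = 1.5076.
u_2 = a_2 − 1.5076·q_1 = (-2.0000, 2.5455, -1.3636, 1.5455).
‖u_2‖ = 3.8376, so q_2 = (-0.5212, 0.6633, -0.3553, 0.4027).

q_2 = (-0.5212, 0.6633, -0.3553, 0.4027)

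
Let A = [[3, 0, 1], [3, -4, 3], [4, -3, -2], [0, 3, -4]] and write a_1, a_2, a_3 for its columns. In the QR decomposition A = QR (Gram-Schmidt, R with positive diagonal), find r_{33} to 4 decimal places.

e_1 = a_1/‖a_1‖ = (3, 3, 4, 0)/5.8310 = (0.5145, 0.5145, 0.6860, 0.0000).
r_{12} = e_1·a_2 = -4.1160.
u_2 = a_2 + 4.1160·e_1 = (2.1176, -1.8824, -0.1765, 3.0000).
‖u_2‖ = 4.1302, so e_2 = (0.5127, -0.4557, -0.0427, 0.7264).
r_{13} = e_1·a_3 = 0.6860; r_{23} = e_2·a_3 = -3.6745.
u_3 = a_3 − 0.6860·e_1 + 3.6745·e_2 = (2.5310, 0.9724, -2.6276, -1.3310).
r_{33} = ‖u_3‖ = 4.0034.

r_{33} = 4.0034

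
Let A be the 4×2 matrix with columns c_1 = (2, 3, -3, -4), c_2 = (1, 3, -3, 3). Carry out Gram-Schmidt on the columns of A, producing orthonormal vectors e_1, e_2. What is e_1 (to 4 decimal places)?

c_1 = (2, 3, -3, -4); ‖c_1‖ = 6.1644, so e_1 = (0.3244, 0.4867, -0.4867, -0.6489).

e_1 = (0.3244, 0.4867, -0.4867, -0.6489)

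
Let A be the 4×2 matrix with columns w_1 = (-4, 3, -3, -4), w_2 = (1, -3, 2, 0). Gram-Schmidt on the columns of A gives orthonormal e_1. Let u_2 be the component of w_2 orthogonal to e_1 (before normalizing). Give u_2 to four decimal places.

u_2 = (-0.5200, -1.8600, 0.8600, -1.5200)

w_1 = (-4, 3, -3, -4); ‖w_1‖ = 7.0711, so e_1 = (-0.5657, 0.4243, -0.4243, -0.5657).
e_1·w_2 = (-0.5657)·1 + 0.4243·(-3) + (-0.4243)·2 + (-0.5657)·0 = -2.6870.
u_2 = w_2 + 2.6870·e_1 = (-0.5200, -1.8600, 0.8600, -1.5200).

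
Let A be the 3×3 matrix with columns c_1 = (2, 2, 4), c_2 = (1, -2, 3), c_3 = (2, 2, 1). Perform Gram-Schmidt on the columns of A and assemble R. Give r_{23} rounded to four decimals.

r_{23} = -1.2756

e_1 = c_1/‖c_1‖ = (2, 2, 4)/4.8990 = (0.4082, 0.4082, 0.8165).
r_{12} = e_1·c_2 = 2.0412.
u_2 = c_2 − 2.0412·e_1 = (0.1667, -2.8333, 1.3333).
‖u_2‖ = 3.1358, so e_2 = (0.0531, -0.9035, 0.4252).
r_{23} = e_2·c_3 = -1.2756.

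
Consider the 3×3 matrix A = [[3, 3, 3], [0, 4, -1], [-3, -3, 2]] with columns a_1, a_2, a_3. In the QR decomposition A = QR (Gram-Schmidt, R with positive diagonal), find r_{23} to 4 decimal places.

r_{23} = -1.0000

a_1 = (3, 0, -3); ‖a_1‖ = 4.2426, so q_1 = (0.7071, 0.0000, -0.7071).
q_1·a_2 = 0.7071·3 + 0.0000·4 + (-0.7071)·(-3) = 4.2426.
u_2 = a_2 − 4.2426·q_1 = (0.0000, 4.0000, 0.0000).
‖u_2‖ = 4.0000, so q_2 = (0.0000, 1.0000, 0.0000).
r_{23} = q_2·a_3 = -1.0000.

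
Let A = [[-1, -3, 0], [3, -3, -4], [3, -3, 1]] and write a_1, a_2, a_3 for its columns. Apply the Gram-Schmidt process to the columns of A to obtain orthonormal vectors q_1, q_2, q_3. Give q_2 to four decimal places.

q_2 = (-0.9733, -0.1622, -0.1622)

q_1 = a_1/‖a_1‖ = (-1, 3, 3)/4.3589 = (-0.2294, 0.6882, 0.6882).
r_{12} = q_1·a_2 = -3.4412.
u_2 = a_2 + 3.4412·q_1 = (-3.7895, -0.6316, -0.6316).
‖u_2‖ = 3.8933, so q_2 = (-0.9733, -0.1622, -0.1622).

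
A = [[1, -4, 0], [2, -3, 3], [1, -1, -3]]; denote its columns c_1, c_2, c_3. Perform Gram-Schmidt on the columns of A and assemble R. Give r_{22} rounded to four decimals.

c_1 = (1, 2, 1); ‖c_1‖ = 2.4495, so q_1 = (0.4082, 0.8165, 0.4082).
q_1·c_2 = 0.4082·(-4) + 0.8165·(-3) + 0.4082·(-1) = -4.4907.
u_2 = c_2 + 4.4907·q_1 = (-2.1667, 0.6667, 0.8333).
r_{22} = ‖u_2‖ = 2.4152.

r_{22} = 2.4152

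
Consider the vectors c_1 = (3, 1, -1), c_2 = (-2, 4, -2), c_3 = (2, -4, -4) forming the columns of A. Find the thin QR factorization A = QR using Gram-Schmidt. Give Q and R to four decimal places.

Q = [[0.9045, -0.4082, -0.1231], [0.3015, 0.8165, -0.4924], [-0.3015, -0.4082, -0.8616]], R = [[3.3166, 0.0000, 1.8091], [0.0000, 4.8990, -2.4495], [0.0000, 0.0000, 5.1698]]

c_1 = (3, 1, -1); ‖c_1‖ = 3.3166, so q_1 = (0.9045, 0.3015, -0.3015).
q_1·c_2 = 0.9045·(-2) + 0.3015·4 + (-0.3015)·(-2) = 0.0000.
u_2 = c_2 + 0.0000·q_1 = (-2.0000, 4.0000, -2.0000).
‖u_2‖ = 4.8990, so q_2 = (-0.4082, 0.8165, -0.4082).
q_1·c_3 = 0.9045·2 + 0.3015·(-4) + (-0.3015)·(-4) = 1.8091; q_2·c_3 = (-0.4082)·2 + 0.8165·(-4) + (-0.4082)·(-4) = -2.4495.
u_3 = c_3 − 1.8091·q_1 + 2.4495·q_2 = (-0.6364, -2.5455, -4.4545).
‖u_3‖ = 5.1698, so q_3 = (-0.1231, -0.4924, -0.8616).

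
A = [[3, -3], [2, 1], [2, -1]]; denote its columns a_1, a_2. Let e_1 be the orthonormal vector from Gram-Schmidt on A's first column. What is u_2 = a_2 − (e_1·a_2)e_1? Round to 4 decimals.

e_1 = a_1/‖a_1‖ = (3, 2, 2)/4.1231 = (0.7276, 0.4851, 0.4851).
r_{12} = e_1·a_2 = -2.1828.
u_2 = a_2 + 2.1828·e_1 = (-1.4118, 2.0588, 0.0588).

u_2 = (-1.4118, 2.0588, 0.0588)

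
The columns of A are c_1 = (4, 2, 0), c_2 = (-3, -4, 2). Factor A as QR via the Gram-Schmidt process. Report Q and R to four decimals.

c_1 = (4, 2, 0); ‖c_1‖ = 4.4721, so e_1 = (0.8944, 0.4472, 0.0000).
e_1·c_2 = 0.8944·(-3) + 0.4472·(-4) + 0.0000·2 = -4.4721.
u_2 = c_2 + 4.4721·e_1 = (1.0000, -2.0000, 2.0000).
‖u_2‖ = 3.0000, so e_2 = (0.3333, -0.6667, 0.6667).

Q = [[0.8944, 0.3333], [0.4472, -0.6667], [0.0000, 0.6667]], R = [[4.4721, -4.4721], [0.0000, 3.0000]]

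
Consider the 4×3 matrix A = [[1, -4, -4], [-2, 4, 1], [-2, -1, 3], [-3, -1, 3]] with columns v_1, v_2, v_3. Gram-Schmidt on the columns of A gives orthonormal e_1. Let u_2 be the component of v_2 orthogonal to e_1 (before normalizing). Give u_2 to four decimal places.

u_2 = (-3.6111, 3.2222, -1.7778, -2.1667)

v_1 = (1, -2, -2, -3); ‖v_1‖ = 4.2426, so e_1 = (0.2357, -0.4714, -0.4714, -0.7071).
e_1·v_2 = 0.2357·(-4) + (-0.4714)·4 + (-0.4714)·(-1) + (-0.7071)·(-1) = -1.6499.
u_2 = v_2 + 1.6499·e_1 = (-3.6111, 3.2222, -1.7778, -2.1667).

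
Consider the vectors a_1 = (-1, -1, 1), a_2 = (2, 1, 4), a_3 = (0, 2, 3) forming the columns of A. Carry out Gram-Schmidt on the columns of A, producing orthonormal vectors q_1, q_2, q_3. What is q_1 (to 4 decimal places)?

q_1 = a_1/‖a_1‖ = (-1, -1, 1)/1.7321 = (-0.5774, -0.5774, 0.5774).

q_1 = (-0.5774, -0.5774, 0.5774)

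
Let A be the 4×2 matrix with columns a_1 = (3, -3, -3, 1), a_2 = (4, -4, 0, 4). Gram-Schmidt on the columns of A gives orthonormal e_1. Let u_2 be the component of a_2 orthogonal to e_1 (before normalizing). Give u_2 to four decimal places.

u_2 = (1.0000, -1.0000, 3.0000, 3.0000)

a_1 = (3, -3, -3, 1); ‖a_1‖ = 5.2915, so e_1 = (0.5669, -0.5669, -0.5669, 0.1890).
e_1·a_2 = 0.5669·4 + (-0.5669)·(-4) + (-0.5669)·0 + 0.1890·4 = 5.2915.
u_2 = a_2 − 5.2915·e_1 = (1.0000, -1.0000, 3.0000, 3.0000).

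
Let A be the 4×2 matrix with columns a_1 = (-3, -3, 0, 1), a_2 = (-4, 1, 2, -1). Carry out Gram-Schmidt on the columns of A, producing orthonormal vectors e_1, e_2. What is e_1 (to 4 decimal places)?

e_1 = a_1/‖a_1‖ = (-3, -3, 0, 1)/4.3589 = (-0.6882, -0.6882, 0.0000, 0.2294).

e_1 = (-0.6882, -0.6882, 0.0000, 0.2294)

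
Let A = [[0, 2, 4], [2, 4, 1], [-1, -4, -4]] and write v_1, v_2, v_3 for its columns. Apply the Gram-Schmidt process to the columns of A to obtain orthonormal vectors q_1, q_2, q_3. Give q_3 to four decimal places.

q_3 = (0.6667, 0.3333, 0.6667)

v_1 = (0, 2, -1); ‖v_1‖ = 2.2361, so q_1 = (0.0000, 0.8944, -0.4472).
q_1·v_2 = 0.0000·2 + 0.8944·4 + (-0.4472)·(-4) = 5.3666.
u_2 = v_2 − 5.3666·q_1 = (2.0000, -0.8000, -1.6000).
‖u_2‖ = 2.6833, so q_2 = (0.7454, -0.2981, -0.5963).
q_1·v_3 = 0.0000·4 + 0.8944·1 + (-0.4472)·(-4) = 2.6833; q_2·v_3 = 0.7454·4 + (-0.2981)·1 + (-0.5963)·(-4) = 5.0684.
u_3 = v_3 − 2.6833·q_1 − 5.0684·q_2 = (0.2222, 0.1111, 0.2222).
‖u_3‖ = 0.3333, so q_3 = (0.6667, 0.3333, 0.6667).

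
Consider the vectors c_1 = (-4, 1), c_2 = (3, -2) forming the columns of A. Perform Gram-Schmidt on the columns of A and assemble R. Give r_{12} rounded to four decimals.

c_1 = (-4, 1); ‖c_1‖ = 4.1231, so q_1 = (-0.9701, 0.2425).
r_{12} = q_1·c_2 = -3.3955.

r_{12} = -3.3955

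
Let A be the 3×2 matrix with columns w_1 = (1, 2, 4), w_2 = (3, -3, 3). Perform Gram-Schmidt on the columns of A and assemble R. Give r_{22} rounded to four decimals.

w_1 = (1, 2, 4); ‖w_1‖ = 4.5826, so e_1 = (0.2182, 0.4364, 0.8729).
e_1·w_2 = 0.2182·3 + 0.4364·(-3) + 0.8729·3 = 1.9640.
u_2 = w_2 − 1.9640·e_1 = (2.5714, -3.8571, 1.2857).
r_{22} = ‖u_2‖ = 4.8107.

r_{22} = 4.8107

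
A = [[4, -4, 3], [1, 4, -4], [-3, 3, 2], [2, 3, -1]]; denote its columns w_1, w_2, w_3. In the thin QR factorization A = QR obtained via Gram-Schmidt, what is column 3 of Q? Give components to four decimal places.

e_1 = w_1/‖w_1‖ = (4, 1, -3, 2)/5.4772 = (0.7303, 0.1826, -0.5477, 0.3651).
r_{12} = e_1·w_2 = -2.7386.
u_2 = w_2 + 2.7386·e_1 = (-2.0000, 4.5000, 1.5000, 4.0000).
‖u_2‖ = 6.5192, so e_2 = (-0.3068, 0.6903, 0.2301, 0.6136).
r_{13} = e_1·w_3 = 0.0000; r_{23} = e_2·w_3 = -3.8348.
u_3 = w_3 + 0.0000·e_1 + 3.8348·e_2 = (1.8235, -1.3529, 2.8824, 1.3529).
‖u_3‖ = 3.9108, so e_3 = (0.4663, -0.3460, 0.7370, 0.3460).

e_3 = (0.4663, -0.3460, 0.7370, 0.3460)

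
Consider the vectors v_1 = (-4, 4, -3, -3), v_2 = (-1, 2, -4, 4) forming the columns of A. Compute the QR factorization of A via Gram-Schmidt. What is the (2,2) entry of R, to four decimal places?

r_{22} = 5.8412

q_1 = v_1/‖v_1‖ = (-4, 4, -3, -3)/7.0711 = (-0.5657, 0.5657, -0.4243, -0.4243).
r_{12} = q_1·v_2 = 1.6971.
u_2 = v_2 − 1.6971·q_1 = (-0.0400, 1.0400, -3.2800, 4.7200).
r_{22} = ‖u_2‖ = 5.8412.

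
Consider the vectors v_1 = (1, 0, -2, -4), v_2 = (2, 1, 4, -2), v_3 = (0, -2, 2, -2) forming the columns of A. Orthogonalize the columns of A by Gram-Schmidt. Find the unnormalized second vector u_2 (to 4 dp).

u_2 = (1.9048, 1.0000, 4.1905, -1.6190)

v_1 = (1, 0, -2, -4); ‖v_1‖ = 4.5826, so e_1 = (0.2182, 0.0000, -0.4364, -0.8729).
e_1·v_2 = 0.2182·2 + 0.0000·1 + (-0.4364)·4 + (-0.8729)·(-2) = 0.4364.
u_2 = v_2 − 0.4364·e_1 = (1.9048, 1.0000, 4.1905, -1.6190).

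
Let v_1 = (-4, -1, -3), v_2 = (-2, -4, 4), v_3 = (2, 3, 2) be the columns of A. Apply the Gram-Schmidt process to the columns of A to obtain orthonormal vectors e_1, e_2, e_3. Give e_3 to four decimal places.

v_1 = (-4, -1, -3); ‖v_1‖ = 5.0990, so e_1 = (-0.7845, -0.1961, -0.5883).
e_1·v_2 = (-0.7845)·(-2) + (-0.1961)·(-4) + (-0.5883)·4 = 0.0000.
u_2 = v_2 + 0.0000·e_1 = (-2.0000, -4.0000, 4.0000).
‖u_2‖ = 6.0000, so e_2 = (-0.3333, -0.6667, 0.6667).
e_1·v_3 = (-0.7845)·2 + (-0.1961)·3 + (-0.5883)·2 = -3.3340; e_2·v_3 = (-0.3333)·2 + (-0.6667)·3 + 0.6667·2 = -1.3333.
u_3 = v_3 + 3.3340·e_1 + 1.3333·e_2 = (-1.0598, 1.4573, 0.9274).
‖u_3‖ = 2.0265, so e_3 = (-0.5230, 0.7191, 0.4576).

e_3 = (-0.5230, 0.7191, 0.4576)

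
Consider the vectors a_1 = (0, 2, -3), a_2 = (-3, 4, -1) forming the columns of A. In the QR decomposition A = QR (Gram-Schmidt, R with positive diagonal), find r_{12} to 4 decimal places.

a_1 = (0, 2, -3); ‖a_1‖ = 3.6056, so q_1 = (0.0000, 0.5547, -0.8321).
r_{12} = q_1·a_2 = 3.0509.

r_{12} = 3.0509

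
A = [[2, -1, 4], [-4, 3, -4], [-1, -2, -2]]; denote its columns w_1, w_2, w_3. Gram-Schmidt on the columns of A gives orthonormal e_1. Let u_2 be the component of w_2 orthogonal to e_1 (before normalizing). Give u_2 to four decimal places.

e_1 = w_1/‖w_1‖ = (2, -4, -1)/4.5826 = (0.4364, -0.8729, -0.2182).
r_{12} = e_1·w_2 = -2.6186.
u_2 = w_2 + 2.6186·e_1 = (0.1429, 0.7143, -2.5714).

u_2 = (0.1429, 0.7143, -2.5714)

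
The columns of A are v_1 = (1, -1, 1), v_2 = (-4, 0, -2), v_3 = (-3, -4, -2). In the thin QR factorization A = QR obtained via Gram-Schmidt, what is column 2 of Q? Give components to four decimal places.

q_2 = (-0.7071, -0.7071, 0.0000)

q_1 = v_1/‖v_1‖ = (1, -1, 1)/1.7321 = (0.5774, -0.5774, 0.5774).
r_{12} = q_1·v_2 = -3.4641.
u_2 = v_2 + 3.4641·q_1 = (-2.0000, -2.0000, 0.0000).
‖u_2‖ = 2.8284, so q_2 = (-0.7071, -0.7071, 0.0000).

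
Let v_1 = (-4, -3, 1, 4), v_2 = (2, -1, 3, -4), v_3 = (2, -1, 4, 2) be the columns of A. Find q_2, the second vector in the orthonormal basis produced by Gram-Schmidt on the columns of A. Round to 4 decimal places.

q_2 = (0.0605, -0.4842, 0.7263, -0.4842)

v_1 = (-4, -3, 1, 4); ‖v_1‖ = 6.4807, so q_1 = (-0.6172, -0.4629, 0.1543, 0.6172).
q_1·v_2 = (-0.6172)·2 + (-0.4629)·(-1) + 0.1543·3 + 0.6172·(-4) = -2.7775.
u_2 = v_2 + 2.7775·q_1 = (0.2857, -2.2857, 3.4286, -2.2857).
‖u_2‖ = 4.7208, so q_2 = (0.0605, -0.4842, 0.7263, -0.4842).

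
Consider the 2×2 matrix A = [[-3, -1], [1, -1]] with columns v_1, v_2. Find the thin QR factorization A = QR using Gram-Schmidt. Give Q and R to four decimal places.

q_1 = v_1/‖v_1‖ = (-3, 1)/3.1623 = (-0.9487, 0.3162).
r_{12} = q_1·v_2 = 0.6325.
u_2 = v_2 − 0.6325·q_1 = (-0.4000, -1.2000).
‖u_2‖ = 1.2649, so q_2 = (-0.3162, -0.9487).

Q = [[-0.9487, -0.3162], [0.3162, -0.9487]], R = [[3.1623, 0.6325], [0.0000, 1.2649]]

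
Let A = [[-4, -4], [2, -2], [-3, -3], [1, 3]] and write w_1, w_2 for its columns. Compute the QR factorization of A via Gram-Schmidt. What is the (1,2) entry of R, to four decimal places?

r_{12} = 4.3818

w_1 = (-4, 2, -3, 1); ‖w_1‖ = 5.4772, so q_1 = (-0.7303, 0.3651, -0.5477, 0.1826).
r_{12} = q_1·w_2 = 4.3818.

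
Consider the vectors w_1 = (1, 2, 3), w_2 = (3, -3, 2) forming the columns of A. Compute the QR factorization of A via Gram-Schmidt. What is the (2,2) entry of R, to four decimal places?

r_{22} = 4.6214

e_1 = w_1/‖w_1‖ = (1, 2, 3)/3.7417 = (0.2673, 0.5345, 0.8018).
r_{12} = e_1·w_2 = 0.8018.
u_2 = w_2 − 0.8018·e_1 = (2.7857, -3.4286, 1.3571).
r_{22} = ‖u_2‖ = 4.6214.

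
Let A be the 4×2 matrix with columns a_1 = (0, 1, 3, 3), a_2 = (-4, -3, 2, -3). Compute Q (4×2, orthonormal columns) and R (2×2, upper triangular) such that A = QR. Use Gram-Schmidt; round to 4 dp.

Q = [[0.0000, -0.6657], [0.2294, -0.4467], [0.6882, 0.4905], [0.6882, -0.3416]], R = [[4.3589, -1.3765], [0.0000, 6.0088]]

q_1 = a_1/‖a_1‖ = (0, 1, 3, 3)/4.3589 = (0.0000, 0.2294, 0.6882, 0.6882).
r_{12} = q_1·a_2 = -1.3765.
u_2 = a_2 + 1.3765·q_1 = (-4.0000, -2.6842, 2.9474, -2.0526).
‖u_2‖ = 6.0088, so q_2 = (-0.6657, -0.4467, 0.4905, -0.3416).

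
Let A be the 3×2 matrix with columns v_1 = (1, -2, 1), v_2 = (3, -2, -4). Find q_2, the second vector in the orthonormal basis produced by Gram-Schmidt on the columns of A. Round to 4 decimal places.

q_1 = v_1/‖v_1‖ = (1, -2, 1)/2.4495 = (0.4082, -0.8165, 0.4082).
r_{12} = q_1·v_2 = 1.2247.
u_2 = v_2 − 1.2247·q_1 = (2.5000, -1.0000, -4.5000).
‖u_2‖ = 5.2440, so q_2 = (0.4767, -0.1907, -0.8581).

q_2 = (0.4767, -0.1907, -0.8581)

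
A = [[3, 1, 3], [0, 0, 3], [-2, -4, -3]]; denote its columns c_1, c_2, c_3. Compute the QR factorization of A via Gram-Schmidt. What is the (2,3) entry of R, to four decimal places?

r_{23} = 0.8321

e_1 = c_1/‖c_1‖ = (3, 0, -2)/3.6056 = (0.8321, 0.0000, -0.5547).
r_{12} = e_1·c_2 = 3.0509.
u_2 = c_2 − 3.0509·e_1 = (-1.5385, 0.0000, -2.3077).
‖u_2‖ = 2.7735, so e_2 = (-0.5547, 0.0000, -0.8321).
r_{23} = e_2·c_3 = 0.8321.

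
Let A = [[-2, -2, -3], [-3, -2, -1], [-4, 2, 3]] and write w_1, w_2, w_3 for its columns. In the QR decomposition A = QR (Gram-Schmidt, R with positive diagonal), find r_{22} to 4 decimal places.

q_1 = w_1/‖w_1‖ = (-2, -3, -4)/5.3852 = (-0.3714, -0.5571, -0.7428).
r_{12} = q_1·w_2 = 0.3714.
u_2 = w_2 − 0.3714·q_1 = (-1.8621, -1.7931, 2.2759).
r_{22} = ‖u_2‖ = 3.4441.

r_{22} = 3.4441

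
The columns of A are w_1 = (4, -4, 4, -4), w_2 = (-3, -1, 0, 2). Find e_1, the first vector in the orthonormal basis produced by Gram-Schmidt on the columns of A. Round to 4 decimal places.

w_1 = (4, -4, 4, -4); ‖w_1‖ = 8.0000, so e_1 = (0.5000, -0.5000, 0.5000, -0.5000).

e_1 = (0.5000, -0.5000, 0.5000, -0.5000)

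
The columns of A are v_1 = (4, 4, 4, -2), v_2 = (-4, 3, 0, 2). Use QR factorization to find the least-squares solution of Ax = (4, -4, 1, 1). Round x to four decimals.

v_1 = (4, 4, 4, -2); ‖v_1‖ = 7.2111, so q_1 = (0.5547, 0.5547, 0.5547, -0.2774).
q_1·v_2 = 0.5547·(-4) + 0.5547·3 + 0.5547·0 + (-0.2774)·2 = -1.1094.
u_2 = v_2 + 1.1094·q_1 = (-3.3846, 3.6154, 0.6154, 1.6923).
‖u_2‖ = 5.2697, so q_2 = (-0.6423, 0.6861, 0.1168, 0.3211).
Qᵀb = (0.2774, -4.8755).
Back-substitute: x_2 = -4.8755/5.2697 = -0.9252.
x_1 = (0.2774 + 1.1094·(-0.9252))/7.2111 = -0.1039.

x = (-0.1039, -0.9252)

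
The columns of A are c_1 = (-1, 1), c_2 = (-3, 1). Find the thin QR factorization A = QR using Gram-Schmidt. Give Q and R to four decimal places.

Q = [[-0.7071, -0.7071], [0.7071, -0.7071]], R = [[1.4142, 2.8284], [0.0000, 1.4142]]

c_1 = (-1, 1); ‖c_1‖ = 1.4142, so q_1 = (-0.7071, 0.7071).
q_1·c_2 = (-0.7071)·(-3) + 0.7071·1 = 2.8284.
u_2 = c_2 − 2.8284·q_1 = (-1.0000, -1.0000).
‖u_2‖ = 1.4142, so q_2 = (-0.7071, -0.7071).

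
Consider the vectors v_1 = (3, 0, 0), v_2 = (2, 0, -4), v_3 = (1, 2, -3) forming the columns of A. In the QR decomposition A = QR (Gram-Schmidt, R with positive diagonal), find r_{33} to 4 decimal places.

r_{33} = 2.0000

q_1 = v_1/‖v_1‖ = (3, 0, 0)/3.0000 = (1.0000, 0.0000, 0.0000).
r_{12} = q_1·v_2 = 2.0000.
u_2 = v_2 − 2.0000·q_1 = (0.0000, 0.0000, -4.0000).
‖u_2‖ = 4.0000, so q_2 = (0.0000, 0.0000, -1.0000).
r_{13} = q_1·v_3 = 1.0000; r_{23} = q_2·v_3 = 3.0000.
u_3 = v_3 − 1.0000·q_1 − 3.0000·q_2 = (0.0000, 2.0000, 0.0000).
r_{33} = ‖u_3‖ = 2.0000.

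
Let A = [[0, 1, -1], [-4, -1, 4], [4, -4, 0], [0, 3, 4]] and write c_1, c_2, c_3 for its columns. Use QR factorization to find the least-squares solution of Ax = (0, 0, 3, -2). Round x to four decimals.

x = (0.1229, -0.5975, -0.0561)

c_1 = (0, -4, 4, 0); ‖c_1‖ = 5.6569, so e_1 = (0.0000, -0.7071, 0.7071, 0.0000).
e_1·c_2 = 0.0000·1 + (-0.7071)·(-1) + 0.7071·(-4) + 0.0000·3 = -2.1213.
u_2 = c_2 + 2.1213·e_1 = (1.0000, -2.5000, -2.5000, 3.0000).
‖u_2‖ = 4.7434, so e_2 = (0.2108, -0.5270, -0.5270, 0.6325).
e_1·c_3 = 0.0000·(-1) + (-0.7071)·4 + 0.7071·0 + 0.0000·4 = -2.8284; e_2·c_3 = 0.2108·(-1) + (-0.5270)·4 + (-0.5270)·0 + 0.6325·4 = 0.2108.
u_3 = c_3 + 2.8284·e_1 − 0.2108·e_2 = (-1.0444, 2.1111, 2.1111, 3.8667).
‖u_3‖ = 4.9956, so e_3 = (-0.2091, 0.4226, 0.4226, 0.7740).
Qᵀb = (2.1213, -2.8460, -0.2802).
Back-substitute: x_3 = -0.2802/4.9956 = -0.0561.
x_2 = (-2.8460 − 0.2108·(-0.0561))/4.7434 = -0.5975.
x_1 = (2.1213 + 2.1213·(-0.5975) + 2.8284·(-0.0561))/5.6569 = 0.1229.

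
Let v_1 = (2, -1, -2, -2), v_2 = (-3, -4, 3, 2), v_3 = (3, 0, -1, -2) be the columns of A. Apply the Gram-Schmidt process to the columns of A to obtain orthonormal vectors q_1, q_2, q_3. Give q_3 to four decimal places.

q_3 = (0.6629, 0.0161, 0.7433, -0.0884)

v_1 = (2, -1, -2, -2); ‖v_1‖ = 3.6056, so q_1 = (0.5547, -0.2774, -0.5547, -0.5547).
q_1·v_2 = 0.5547·(-3) + (-0.2774)·(-4) + (-0.5547)·3 + (-0.5547)·2 = -3.3282.
u_2 = v_2 + 3.3282·q_1 = (-1.1538, -4.9231, 1.1538, 0.1538).
‖u_2‖ = 5.1887, so q_2 = (-0.2224, -0.9488, 0.2224, 0.0296).
q_1·v_3 = 0.5547·3 + (-0.2774)·0 + (-0.5547)·(-1) + (-0.5547)·(-2) = 3.3282; q_2·v_3 = (-0.2224)·3 + (-0.9488)·0 + 0.2224·(-1) + 0.0296·(-2) = -0.9488.
u_3 = v_3 − 3.3282·q_1 + 0.9488·q_2 = (0.9429, 0.0229, 1.0571, -0.1257).
‖u_3‖ = 1.4223, so q_3 = (0.6629, 0.0161, 0.7433, -0.0884).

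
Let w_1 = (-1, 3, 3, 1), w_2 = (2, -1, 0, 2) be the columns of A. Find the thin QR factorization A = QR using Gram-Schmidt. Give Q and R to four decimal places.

Q = [[-0.2236, 0.6327], [0.6708, -0.1881], [0.6708, 0.1539], [0.2236, 0.7353]], R = [[4.4721, -0.6708], [0.0000, 2.9240]]

w_1 = (-1, 3, 3, 1); ‖w_1‖ = 4.4721, so e_1 = (-0.2236, 0.6708, 0.6708, 0.2236).
e_1·w_2 = (-0.2236)·2 + 0.6708·(-1) + 0.6708·0 + 0.2236·2 = -0.6708.
u_2 = w_2 + 0.6708·e_1 = (1.8500, -0.5500, 0.4500, 2.1500).
‖u_2‖ = 2.9240, so e_2 = (0.6327, -0.1881, 0.1539, 0.7353).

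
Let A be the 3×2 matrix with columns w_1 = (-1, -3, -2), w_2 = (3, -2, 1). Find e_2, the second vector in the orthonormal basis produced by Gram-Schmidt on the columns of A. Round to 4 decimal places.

e_1 = w_1/‖w_1‖ = (-1, -3, -2)/3.7417 = (-0.2673, -0.8018, -0.5345).
r_{12} = e_1·w_2 = 0.2673.
u_2 = w_2 − 0.2673·e_1 = (3.0714, -1.7857, 1.1429).
‖u_2‖ = 3.7321, so e_2 = (0.8230, -0.4785, 0.3062).

e_2 = (0.8230, -0.4785, 0.3062)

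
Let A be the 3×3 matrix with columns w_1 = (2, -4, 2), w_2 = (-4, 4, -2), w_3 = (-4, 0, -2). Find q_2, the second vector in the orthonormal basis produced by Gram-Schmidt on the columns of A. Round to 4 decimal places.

w_1 = (2, -4, 2); ‖w_1‖ = 4.8990, so q_1 = (0.4082, -0.8165, 0.4082).
q_1·w_2 = 0.4082·(-4) + (-0.8165)·4 + 0.4082·(-2) = -5.7155.
u_2 = w_2 + 5.7155·q_1 = (-1.6667, -0.6667, 0.3333).
‖u_2‖ = 1.8257, so q_2 = (-0.9129, -0.3651, 0.1826).

q_2 = (-0.9129, -0.3651, 0.1826)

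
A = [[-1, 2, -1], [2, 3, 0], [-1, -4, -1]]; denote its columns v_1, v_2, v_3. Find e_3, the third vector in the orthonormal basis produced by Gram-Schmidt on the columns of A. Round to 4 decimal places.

e_3 = (-0.4767, -0.5721, -0.6674)

e_1 = v_1/‖v_1‖ = (-1, 2, -1)/2.4495 = (-0.4082, 0.8165, -0.4082).
r_{12} = e_1·v_2 = 3.2660.
u_2 = v_2 − 3.2660·e_1 = (3.3333, 0.3333, -2.6667).
‖u_2‖ = 4.2817, so e_2 = (0.7785, 0.0778, -0.6228).
r_{13} = e_1·v_3 = 0.8165; r_{23} = e_2·v_3 = -0.1557.
u_3 = v_3 − 0.8165·e_1 + 0.1557·e_2 = (-0.5455, -0.6545, -0.7636).
‖u_3‖ = 1.1442, so e_3 = (-0.4767, -0.5721, -0.6674).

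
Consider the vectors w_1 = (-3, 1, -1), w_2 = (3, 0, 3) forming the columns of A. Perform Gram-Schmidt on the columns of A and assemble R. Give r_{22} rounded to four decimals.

w_1 = (-3, 1, -1); ‖w_1‖ = 3.3166, so q_1 = (-0.9045, 0.3015, -0.3015).
q_1·w_2 = (-0.9045)·3 + 0.3015·0 + (-0.3015)·3 = -3.6181.
u_2 = w_2 + 3.6181·q_1 = (-0.2727, 1.0909, 1.9091).
r_{22} = ‖u_2‖ = 2.2156.

r_{22} = 2.2156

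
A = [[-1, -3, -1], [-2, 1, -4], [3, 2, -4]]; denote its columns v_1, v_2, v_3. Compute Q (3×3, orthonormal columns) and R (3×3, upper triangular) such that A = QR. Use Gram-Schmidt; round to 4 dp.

Q = [[-0.2673, -0.7715, -0.5774], [-0.5345, 0.6172, -0.5774], [0.8018, 0.1543, -0.5774]], R = [[3.7417, 1.8708, -0.8018], [0.0000, 3.2404, -2.3146], [0.0000, 0.0000, 5.1962]]

v_1 = (-1, -2, 3); ‖v_1‖ = 3.7417, so q_1 = (-0.2673, -0.5345, 0.8018).
q_1·v_2 = (-0.2673)·(-3) + (-0.5345)·1 + 0.8018·2 = 1.8708.
u_2 = v_2 − 1.8708·q_1 = (-2.5000, 2.0000, 0.5000).
‖u_2‖ = 3.2404, so q_2 = (-0.7715, 0.6172, 0.1543).
q_1·v_3 = (-0.2673)·(-1) + (-0.5345)·(-4) + 0.8018·(-4) = -0.8018; q_2·v_3 = (-0.7715)·(-1) + 0.6172·(-4) + 0.1543·(-4) = -2.3146.
u_3 = v_3 + 0.8018·q_1 + 2.3146·q_2 = (-3.0000, -3.0000, -3.0000).
‖u_3‖ = 5.1962, so q_3 = (-0.5774, -0.5774, -0.5774).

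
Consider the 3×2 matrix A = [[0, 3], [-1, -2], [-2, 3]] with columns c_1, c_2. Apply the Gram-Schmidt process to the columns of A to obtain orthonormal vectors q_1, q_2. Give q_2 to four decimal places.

q_1 = c_1/‖c_1‖ = (0, -1, -2)/2.2361 = (0.0000, -0.4472, -0.8944).
r_{12} = q_1·c_2 = -1.7889.
u_2 = c_2 + 1.7889·q_1 = (3.0000, -2.8000, 1.4000).
‖u_2‖ = 4.3359, so q_2 = (0.6919, -0.6458, 0.3229).

q_2 = (0.6919, -0.6458, 0.3229)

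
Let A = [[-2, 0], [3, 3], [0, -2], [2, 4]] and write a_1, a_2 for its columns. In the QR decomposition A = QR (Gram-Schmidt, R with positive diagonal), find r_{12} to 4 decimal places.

r_{12} = 4.1231

a_1 = (-2, 3, 0, 2); ‖a_1‖ = 4.1231, so q_1 = (-0.4851, 0.7276, 0.0000, 0.4851).
r_{12} = q_1·a_2 = 4.1231.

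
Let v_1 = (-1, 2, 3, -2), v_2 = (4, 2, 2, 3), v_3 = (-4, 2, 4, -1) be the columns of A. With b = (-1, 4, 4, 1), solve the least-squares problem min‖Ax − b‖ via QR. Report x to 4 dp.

x = (0.0695, 0.6257, 0.8068)

v_1 = (-1, 2, 3, -2); ‖v_1‖ = 4.2426, so e_1 = (-0.2357, 0.4714, 0.7071, -0.4714).
e_1·v_2 = (-0.2357)·4 + 0.4714·2 + 0.7071·2 + (-0.4714)·3 = 0.0000.
u_2 = v_2 + 0.0000·e_1 = (4.0000, 2.0000, 2.0000, 3.0000).
‖u_2‖ = 5.7446, so e_2 = (0.6963, 0.3482, 0.3482, 0.5222).
e_1·v_3 = (-0.2357)·(-4) + 0.4714·2 + 0.7071·4 + (-0.4714)·(-1) = 5.1854; e_2·v_3 = 0.6963·(-4) + 0.3482·2 + 0.3482·4 + 0.5222·(-1) = -1.2185.
u_3 = v_3 − 5.1854·e_1 + 1.2185·e_2 = (-1.9293, -0.0202, 0.7576, 2.0808).
‖u_3‖ = 2.9370, so e_3 = (-0.6569, -0.0069, 0.2579, 0.7085).
Qᵀb = (4.4783, 2.6112, 2.3696).
Back-substitute: x_3 = 2.3696/2.9370 = 0.8068.
x_2 = (2.6112 + 1.2185·0.8068)/5.7446 = 0.6257.
x_1 = (4.4783 + 0.0000·0.6257 − 5.1854·0.8068)/4.2426 = 0.0695.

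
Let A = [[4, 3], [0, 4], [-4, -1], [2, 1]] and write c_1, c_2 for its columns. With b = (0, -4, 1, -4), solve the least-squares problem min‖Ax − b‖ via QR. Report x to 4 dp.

e_1 = c_1/‖c_1‖ = (4, 0, -4, 2)/6.0000 = (0.6667, 0.0000, -0.6667, 0.3333).
r_{12} = e_1·c_2 = 3.0000.
u_2 = c_2 − 3.0000·e_1 = (1.0000, 4.0000, 1.0000, 0.0000).
‖u_2‖ = 4.2426, so e_2 = (0.2357, 0.9428, 0.2357, 0.0000).
Qᵀb = (-2.0000, -3.5355).
Back-substitute: x_2 = -3.5355/4.2426 = -0.8333.
x_1 = (-2.0000 − 3.0000·(-0.8333))/6.0000 = 0.0833.

x = (0.0833, -0.8333)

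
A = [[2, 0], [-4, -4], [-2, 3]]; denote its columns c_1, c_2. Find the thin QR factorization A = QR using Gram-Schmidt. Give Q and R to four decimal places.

c_1 = (2, -4, -2); ‖c_1‖ = 4.8990, so q_1 = (0.4082, -0.8165, -0.4082).
q_1·c_2 = 0.4082·0 + (-0.8165)·(-4) + (-0.4082)·3 = 2.0412.
u_2 = c_2 − 2.0412·q_1 = (-0.8333, -2.3333, 3.8333).
‖u_2‖ = 4.5644, so q_2 = (-0.1826, -0.5112, 0.8398).

Q = [[0.4082, -0.1826], [-0.8165, -0.5112], [-0.4082, 0.8398]], R = [[4.8990, 2.0412], [0.0000, 4.5644]]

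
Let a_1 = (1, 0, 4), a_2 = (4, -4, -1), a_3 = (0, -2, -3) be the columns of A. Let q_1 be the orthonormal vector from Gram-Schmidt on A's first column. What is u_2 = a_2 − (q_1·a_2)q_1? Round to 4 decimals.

u_2 = (4.0000, -4.0000, -1.0000)

a_1 = (1, 0, 4); ‖a_1‖ = 4.1231, so q_1 = (0.2425, 0.0000, 0.9701).
q_1·a_2 = 0.2425·4 + 0.0000·(-4) + 0.9701·(-1) = 0.0000.
u_2 = a_2 + 0.0000·q_1 = (4.0000, -4.0000, -1.0000).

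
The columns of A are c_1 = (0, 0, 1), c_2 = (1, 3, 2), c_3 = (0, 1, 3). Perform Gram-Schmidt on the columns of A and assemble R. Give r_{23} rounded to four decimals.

c_1 = (0, 0, 1); ‖c_1‖ = 1.0000, so e_1 = (0.0000, 0.0000, 1.0000).
e_1·c_2 = 0.0000·1 + 0.0000·3 + 1.0000·2 = 2.0000.
u_2 = c_2 − 2.0000·e_1 = (1.0000, 3.0000, 0.0000).
‖u_2‖ = 3.1623, so e_2 = (0.3162, 0.9487, 0.0000).
r_{23} = e_2·c_3 = 0.9487.

r_{23} = 0.9487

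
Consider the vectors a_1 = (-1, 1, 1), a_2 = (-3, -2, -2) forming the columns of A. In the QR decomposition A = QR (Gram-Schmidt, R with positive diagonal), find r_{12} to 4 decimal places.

a_1 = (-1, 1, 1); ‖a_1‖ = 1.7321, so e_1 = (-0.5774, 0.5774, 0.5774).
r_{12} = e_1·a_2 = -0.5774.

r_{12} = -0.5774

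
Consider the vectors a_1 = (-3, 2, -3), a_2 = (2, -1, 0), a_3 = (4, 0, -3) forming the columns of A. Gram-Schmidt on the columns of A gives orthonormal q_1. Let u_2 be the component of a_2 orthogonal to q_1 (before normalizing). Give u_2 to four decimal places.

q_1 = a_1/‖a_1‖ = (-3, 2, -3)/4.6904 = (-0.6396, 0.4264, -0.6396).
r_{12} = q_1·a_2 = -1.7056.
u_2 = a_2 + 1.7056·q_1 = (0.9091, -0.2727, -1.0909).

u_2 = (0.9091, -0.2727, -1.0909)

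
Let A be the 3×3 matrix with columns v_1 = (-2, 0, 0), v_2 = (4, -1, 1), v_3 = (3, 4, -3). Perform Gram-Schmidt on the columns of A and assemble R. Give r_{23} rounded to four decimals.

r_{23} = -4.9497

v_1 = (-2, 0, 0); ‖v_1‖ = 2.0000, so e_1 = (-1.0000, 0.0000, 0.0000).
e_1·v_2 = (-1.0000)·4 + 0.0000·(-1) + 0.0000·1 = -4.0000.
u_2 = v_2 + 4.0000·e_1 = (0.0000, -1.0000, 1.0000).
‖u_2‖ = 1.4142, so e_2 = (0.0000, -0.7071, 0.7071).
r_{23} = e_2·v_3 = -4.9497.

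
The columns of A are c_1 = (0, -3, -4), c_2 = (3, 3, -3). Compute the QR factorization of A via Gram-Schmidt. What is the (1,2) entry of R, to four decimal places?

e_1 = c_1/‖c_1‖ = (0, -3, -4)/5.0000 = (0.0000, -0.6000, -0.8000).
r_{12} = e_1·c_2 = 0.6000.

r_{12} = 0.6000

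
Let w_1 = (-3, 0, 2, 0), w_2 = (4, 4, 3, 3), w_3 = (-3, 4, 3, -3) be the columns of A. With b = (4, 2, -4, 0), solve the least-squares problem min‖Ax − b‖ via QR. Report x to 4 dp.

x = (-1.8616, -0.0056, 0.2778)

w_1 = (-3, 0, 2, 0); ‖w_1‖ = 3.6056, so q_1 = (-0.8321, 0.0000, 0.5547, 0.0000).
q_1·w_2 = (-0.8321)·4 + 0.0000·4 + 0.5547·3 + 0.0000·3 = -1.6641.
u_2 = w_2 + 1.6641·q_1 = (2.6154, 4.0000, 3.9231, 3.0000).
‖u_2‖ = 6.8725, so q_2 = (0.3806, 0.5820, 0.5708, 0.4365).
q_1·w_3 = (-0.8321)·(-3) + 0.0000·4 + 0.5547·3 + 0.0000·(-3) = 4.1603; q_2·w_3 = 0.3806·(-3) + 0.5820·4 + 0.5708·3 + 0.4365·(-3) = 1.5894.
u_3 = w_3 − 4.1603·q_1 − 1.5894·q_2 = (-0.1433, 3.0749, -0.2150, -3.6938).
‖u_3‖ = 4.8131, so q_3 = (-0.0298, 0.6389, -0.0447, -0.7674).
Qᵀb = (-5.5470, 0.4029, 1.3373).
Back-substitute: x_3 = 1.3373/4.8131 = 0.2778.
x_2 = (0.4029 − 1.5894·0.2778)/6.8725 = -0.0056.
x_1 = (-5.5470 + 1.6641·(-0.0056) − 4.1603·0.2778)/3.6056 = -1.8616.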